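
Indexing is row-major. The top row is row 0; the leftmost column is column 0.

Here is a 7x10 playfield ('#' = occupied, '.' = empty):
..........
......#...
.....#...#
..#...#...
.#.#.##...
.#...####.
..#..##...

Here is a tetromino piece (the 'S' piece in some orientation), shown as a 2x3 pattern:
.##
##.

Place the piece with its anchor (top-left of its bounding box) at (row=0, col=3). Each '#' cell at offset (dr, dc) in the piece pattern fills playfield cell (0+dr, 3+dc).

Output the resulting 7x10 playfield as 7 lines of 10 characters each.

Fill (0+0,3+1) = (0,4)
Fill (0+0,3+2) = (0,5)
Fill (0+1,3+0) = (1,3)
Fill (0+1,3+1) = (1,4)

Answer: ....##....
...##.#...
.....#...#
..#...#...
.#.#.##...
.#...####.
..#..##...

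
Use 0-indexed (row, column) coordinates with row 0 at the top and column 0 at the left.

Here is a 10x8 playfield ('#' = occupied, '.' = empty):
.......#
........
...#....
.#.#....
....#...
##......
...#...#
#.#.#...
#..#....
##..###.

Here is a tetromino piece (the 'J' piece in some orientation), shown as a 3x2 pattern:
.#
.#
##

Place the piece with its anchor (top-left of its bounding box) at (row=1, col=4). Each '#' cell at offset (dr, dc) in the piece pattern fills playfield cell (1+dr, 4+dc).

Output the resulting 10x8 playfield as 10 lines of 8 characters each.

Fill (1+0,4+1) = (1,5)
Fill (1+1,4+1) = (2,5)
Fill (1+2,4+0) = (3,4)
Fill (1+2,4+1) = (3,5)

Answer: .......#
.....#..
...#.#..
.#.###..
....#...
##......
...#...#
#.#.#...
#..#....
##..###.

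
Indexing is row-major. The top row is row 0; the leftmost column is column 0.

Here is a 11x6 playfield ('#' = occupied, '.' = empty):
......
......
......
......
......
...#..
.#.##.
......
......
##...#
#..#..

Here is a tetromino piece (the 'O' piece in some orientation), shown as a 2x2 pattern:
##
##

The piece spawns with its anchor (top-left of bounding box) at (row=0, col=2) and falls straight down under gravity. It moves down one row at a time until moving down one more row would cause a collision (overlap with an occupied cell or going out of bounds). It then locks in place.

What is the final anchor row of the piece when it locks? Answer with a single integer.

Answer: 3

Derivation:
Spawn at (row=0, col=2). Try each row:
  row 0: fits
  row 1: fits
  row 2: fits
  row 3: fits
  row 4: blocked -> lock at row 3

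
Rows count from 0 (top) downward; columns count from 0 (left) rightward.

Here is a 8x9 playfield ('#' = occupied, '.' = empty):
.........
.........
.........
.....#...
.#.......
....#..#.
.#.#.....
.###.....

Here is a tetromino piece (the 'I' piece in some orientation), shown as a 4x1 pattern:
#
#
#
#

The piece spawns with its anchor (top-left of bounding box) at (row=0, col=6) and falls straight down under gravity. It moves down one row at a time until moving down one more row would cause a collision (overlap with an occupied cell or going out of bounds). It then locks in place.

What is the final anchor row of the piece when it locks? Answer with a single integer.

Answer: 4

Derivation:
Spawn at (row=0, col=6). Try each row:
  row 0: fits
  row 1: fits
  row 2: fits
  row 3: fits
  row 4: fits
  row 5: blocked -> lock at row 4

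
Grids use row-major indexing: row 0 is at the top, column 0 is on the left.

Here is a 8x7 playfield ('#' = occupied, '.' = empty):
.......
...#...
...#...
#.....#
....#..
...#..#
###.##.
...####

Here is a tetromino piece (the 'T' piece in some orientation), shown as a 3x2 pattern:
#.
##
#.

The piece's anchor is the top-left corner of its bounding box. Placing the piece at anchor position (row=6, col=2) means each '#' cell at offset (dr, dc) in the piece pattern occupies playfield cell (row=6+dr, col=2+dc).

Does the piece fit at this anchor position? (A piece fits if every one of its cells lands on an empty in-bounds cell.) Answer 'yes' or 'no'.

Check each piece cell at anchor (6, 2):
  offset (0,0) -> (6,2): occupied ('#') -> FAIL
  offset (1,0) -> (7,2): empty -> OK
  offset (1,1) -> (7,3): occupied ('#') -> FAIL
  offset (2,0) -> (8,2): out of bounds -> FAIL
All cells valid: no

Answer: no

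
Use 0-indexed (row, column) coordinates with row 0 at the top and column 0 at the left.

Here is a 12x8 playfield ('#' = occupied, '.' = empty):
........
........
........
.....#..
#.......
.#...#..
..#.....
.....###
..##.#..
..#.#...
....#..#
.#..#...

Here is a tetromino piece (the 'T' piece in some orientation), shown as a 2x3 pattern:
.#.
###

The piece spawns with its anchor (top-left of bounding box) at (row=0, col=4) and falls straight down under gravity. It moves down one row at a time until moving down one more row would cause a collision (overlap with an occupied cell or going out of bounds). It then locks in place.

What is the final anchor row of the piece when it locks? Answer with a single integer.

Answer: 1

Derivation:
Spawn at (row=0, col=4). Try each row:
  row 0: fits
  row 1: fits
  row 2: blocked -> lock at row 1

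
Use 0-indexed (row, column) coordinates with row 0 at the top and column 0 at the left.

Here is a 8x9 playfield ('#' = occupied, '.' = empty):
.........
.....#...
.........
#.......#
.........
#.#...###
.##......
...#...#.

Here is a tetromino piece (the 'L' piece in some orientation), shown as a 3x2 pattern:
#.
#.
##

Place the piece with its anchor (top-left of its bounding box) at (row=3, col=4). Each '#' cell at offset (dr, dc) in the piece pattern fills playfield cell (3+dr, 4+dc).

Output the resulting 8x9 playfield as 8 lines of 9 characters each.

Fill (3+0,4+0) = (3,4)
Fill (3+1,4+0) = (4,4)
Fill (3+2,4+0) = (5,4)
Fill (3+2,4+1) = (5,5)

Answer: .........
.....#...
.........
#...#...#
....#....
#.#.#####
.##......
...#...#.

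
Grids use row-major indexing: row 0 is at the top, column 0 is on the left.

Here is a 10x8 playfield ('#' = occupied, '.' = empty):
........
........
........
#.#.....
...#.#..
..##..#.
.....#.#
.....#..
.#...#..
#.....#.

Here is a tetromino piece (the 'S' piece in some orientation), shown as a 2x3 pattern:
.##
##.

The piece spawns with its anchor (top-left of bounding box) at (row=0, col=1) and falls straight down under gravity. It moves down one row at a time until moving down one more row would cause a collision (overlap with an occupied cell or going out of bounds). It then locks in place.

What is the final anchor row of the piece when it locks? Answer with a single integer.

Spawn at (row=0, col=1). Try each row:
  row 0: fits
  row 1: fits
  row 2: blocked -> lock at row 1

Answer: 1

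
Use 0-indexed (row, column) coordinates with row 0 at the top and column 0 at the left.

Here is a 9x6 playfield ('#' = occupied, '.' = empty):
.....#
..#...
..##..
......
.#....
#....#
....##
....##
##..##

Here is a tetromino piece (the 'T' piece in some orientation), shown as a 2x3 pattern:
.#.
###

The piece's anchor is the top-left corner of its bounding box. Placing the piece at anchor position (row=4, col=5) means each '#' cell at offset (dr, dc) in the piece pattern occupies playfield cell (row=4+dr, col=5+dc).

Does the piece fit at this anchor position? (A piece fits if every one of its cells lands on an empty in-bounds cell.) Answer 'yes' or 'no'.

Answer: no

Derivation:
Check each piece cell at anchor (4, 5):
  offset (0,1) -> (4,6): out of bounds -> FAIL
  offset (1,0) -> (5,5): occupied ('#') -> FAIL
  offset (1,1) -> (5,6): out of bounds -> FAIL
  offset (1,2) -> (5,7): out of bounds -> FAIL
All cells valid: no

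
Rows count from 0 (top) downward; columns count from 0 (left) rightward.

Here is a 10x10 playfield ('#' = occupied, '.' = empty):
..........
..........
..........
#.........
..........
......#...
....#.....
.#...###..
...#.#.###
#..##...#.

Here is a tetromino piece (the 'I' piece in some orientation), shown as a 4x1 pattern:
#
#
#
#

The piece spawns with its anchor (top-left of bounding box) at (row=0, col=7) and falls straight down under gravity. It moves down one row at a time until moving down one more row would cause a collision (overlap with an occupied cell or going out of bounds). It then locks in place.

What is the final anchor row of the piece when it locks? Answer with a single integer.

Spawn at (row=0, col=7). Try each row:
  row 0: fits
  row 1: fits
  row 2: fits
  row 3: fits
  row 4: blocked -> lock at row 3

Answer: 3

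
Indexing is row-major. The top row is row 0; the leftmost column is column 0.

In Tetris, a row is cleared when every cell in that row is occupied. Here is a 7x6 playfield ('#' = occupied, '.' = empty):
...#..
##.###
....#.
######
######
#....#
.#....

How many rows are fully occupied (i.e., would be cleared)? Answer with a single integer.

Answer: 2

Derivation:
Check each row:
  row 0: 5 empty cells -> not full
  row 1: 1 empty cell -> not full
  row 2: 5 empty cells -> not full
  row 3: 0 empty cells -> FULL (clear)
  row 4: 0 empty cells -> FULL (clear)
  row 5: 4 empty cells -> not full
  row 6: 5 empty cells -> not full
Total rows cleared: 2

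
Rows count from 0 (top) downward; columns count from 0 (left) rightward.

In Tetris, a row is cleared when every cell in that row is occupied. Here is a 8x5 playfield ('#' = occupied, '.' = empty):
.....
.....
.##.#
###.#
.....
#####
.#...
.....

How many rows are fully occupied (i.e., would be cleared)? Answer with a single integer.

Check each row:
  row 0: 5 empty cells -> not full
  row 1: 5 empty cells -> not full
  row 2: 2 empty cells -> not full
  row 3: 1 empty cell -> not full
  row 4: 5 empty cells -> not full
  row 5: 0 empty cells -> FULL (clear)
  row 6: 4 empty cells -> not full
  row 7: 5 empty cells -> not full
Total rows cleared: 1

Answer: 1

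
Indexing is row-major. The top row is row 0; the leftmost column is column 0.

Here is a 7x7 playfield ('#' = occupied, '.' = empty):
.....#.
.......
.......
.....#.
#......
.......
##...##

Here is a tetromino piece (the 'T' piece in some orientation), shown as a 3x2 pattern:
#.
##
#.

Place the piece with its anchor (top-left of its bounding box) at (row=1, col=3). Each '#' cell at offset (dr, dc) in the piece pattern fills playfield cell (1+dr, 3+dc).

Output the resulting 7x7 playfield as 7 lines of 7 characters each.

Fill (1+0,3+0) = (1,3)
Fill (1+1,3+0) = (2,3)
Fill (1+1,3+1) = (2,4)
Fill (1+2,3+0) = (3,3)

Answer: .....#.
...#...
...##..
...#.#.
#......
.......
##...##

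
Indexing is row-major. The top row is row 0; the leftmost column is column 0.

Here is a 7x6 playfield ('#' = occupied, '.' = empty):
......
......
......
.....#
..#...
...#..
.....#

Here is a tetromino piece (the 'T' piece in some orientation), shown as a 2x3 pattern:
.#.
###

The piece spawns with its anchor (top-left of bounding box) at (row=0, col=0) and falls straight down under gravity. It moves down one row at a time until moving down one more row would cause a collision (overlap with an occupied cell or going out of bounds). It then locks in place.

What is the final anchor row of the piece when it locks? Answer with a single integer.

Spawn at (row=0, col=0). Try each row:
  row 0: fits
  row 1: fits
  row 2: fits
  row 3: blocked -> lock at row 2

Answer: 2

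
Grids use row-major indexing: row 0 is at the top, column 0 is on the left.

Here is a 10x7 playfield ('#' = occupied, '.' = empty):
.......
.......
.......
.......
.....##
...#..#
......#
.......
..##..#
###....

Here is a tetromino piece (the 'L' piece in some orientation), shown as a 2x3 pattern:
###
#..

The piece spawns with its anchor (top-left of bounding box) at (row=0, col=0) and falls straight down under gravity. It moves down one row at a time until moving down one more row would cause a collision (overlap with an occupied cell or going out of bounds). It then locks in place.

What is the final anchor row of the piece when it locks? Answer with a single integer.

Answer: 7

Derivation:
Spawn at (row=0, col=0). Try each row:
  row 0: fits
  row 1: fits
  row 2: fits
  row 3: fits
  row 4: fits
  row 5: fits
  row 6: fits
  row 7: fits
  row 8: blocked -> lock at row 7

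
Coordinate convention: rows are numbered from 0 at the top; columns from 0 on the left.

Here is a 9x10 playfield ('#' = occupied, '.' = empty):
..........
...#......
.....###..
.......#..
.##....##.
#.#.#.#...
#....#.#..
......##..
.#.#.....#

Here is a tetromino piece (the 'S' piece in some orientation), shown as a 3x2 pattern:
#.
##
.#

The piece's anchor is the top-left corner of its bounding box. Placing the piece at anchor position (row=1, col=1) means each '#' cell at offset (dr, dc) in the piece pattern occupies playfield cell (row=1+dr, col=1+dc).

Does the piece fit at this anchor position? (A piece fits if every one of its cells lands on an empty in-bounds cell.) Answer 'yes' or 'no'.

Check each piece cell at anchor (1, 1):
  offset (0,0) -> (1,1): empty -> OK
  offset (1,0) -> (2,1): empty -> OK
  offset (1,1) -> (2,2): empty -> OK
  offset (2,1) -> (3,2): empty -> OK
All cells valid: yes

Answer: yes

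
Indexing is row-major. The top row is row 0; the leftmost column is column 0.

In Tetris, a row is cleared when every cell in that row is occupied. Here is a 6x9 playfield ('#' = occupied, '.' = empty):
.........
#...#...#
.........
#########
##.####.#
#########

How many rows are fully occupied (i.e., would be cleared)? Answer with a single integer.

Check each row:
  row 0: 9 empty cells -> not full
  row 1: 6 empty cells -> not full
  row 2: 9 empty cells -> not full
  row 3: 0 empty cells -> FULL (clear)
  row 4: 2 empty cells -> not full
  row 5: 0 empty cells -> FULL (clear)
Total rows cleared: 2

Answer: 2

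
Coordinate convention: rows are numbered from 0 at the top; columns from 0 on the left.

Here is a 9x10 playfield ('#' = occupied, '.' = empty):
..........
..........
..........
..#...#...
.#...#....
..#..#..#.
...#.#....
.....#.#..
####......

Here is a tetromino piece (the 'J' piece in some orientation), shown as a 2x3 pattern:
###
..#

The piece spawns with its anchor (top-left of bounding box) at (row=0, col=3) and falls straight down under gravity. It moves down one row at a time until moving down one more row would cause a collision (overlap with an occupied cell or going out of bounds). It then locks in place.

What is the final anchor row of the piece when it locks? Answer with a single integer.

Answer: 2

Derivation:
Spawn at (row=0, col=3). Try each row:
  row 0: fits
  row 1: fits
  row 2: fits
  row 3: blocked -> lock at row 2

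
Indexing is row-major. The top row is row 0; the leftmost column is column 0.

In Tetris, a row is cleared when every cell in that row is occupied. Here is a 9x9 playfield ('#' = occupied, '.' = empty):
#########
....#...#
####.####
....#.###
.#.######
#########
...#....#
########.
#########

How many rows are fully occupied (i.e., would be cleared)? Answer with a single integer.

Answer: 3

Derivation:
Check each row:
  row 0: 0 empty cells -> FULL (clear)
  row 1: 7 empty cells -> not full
  row 2: 1 empty cell -> not full
  row 3: 5 empty cells -> not full
  row 4: 2 empty cells -> not full
  row 5: 0 empty cells -> FULL (clear)
  row 6: 7 empty cells -> not full
  row 7: 1 empty cell -> not full
  row 8: 0 empty cells -> FULL (clear)
Total rows cleared: 3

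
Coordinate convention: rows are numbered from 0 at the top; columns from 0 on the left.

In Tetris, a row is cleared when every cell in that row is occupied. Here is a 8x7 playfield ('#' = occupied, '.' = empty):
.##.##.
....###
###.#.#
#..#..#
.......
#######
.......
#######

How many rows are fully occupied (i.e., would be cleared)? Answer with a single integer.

Answer: 2

Derivation:
Check each row:
  row 0: 3 empty cells -> not full
  row 1: 4 empty cells -> not full
  row 2: 2 empty cells -> not full
  row 3: 4 empty cells -> not full
  row 4: 7 empty cells -> not full
  row 5: 0 empty cells -> FULL (clear)
  row 6: 7 empty cells -> not full
  row 7: 0 empty cells -> FULL (clear)
Total rows cleared: 2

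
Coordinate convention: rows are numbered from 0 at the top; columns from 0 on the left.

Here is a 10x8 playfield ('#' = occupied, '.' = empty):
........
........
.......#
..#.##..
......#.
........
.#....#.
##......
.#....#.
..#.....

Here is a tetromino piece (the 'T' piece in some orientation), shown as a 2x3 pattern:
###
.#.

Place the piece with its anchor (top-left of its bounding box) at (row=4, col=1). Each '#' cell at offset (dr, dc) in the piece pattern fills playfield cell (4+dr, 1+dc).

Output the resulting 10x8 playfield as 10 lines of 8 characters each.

Answer: ........
........
.......#
..#.##..
.###..#.
..#.....
.#....#.
##......
.#....#.
..#.....

Derivation:
Fill (4+0,1+0) = (4,1)
Fill (4+0,1+1) = (4,2)
Fill (4+0,1+2) = (4,3)
Fill (4+1,1+1) = (5,2)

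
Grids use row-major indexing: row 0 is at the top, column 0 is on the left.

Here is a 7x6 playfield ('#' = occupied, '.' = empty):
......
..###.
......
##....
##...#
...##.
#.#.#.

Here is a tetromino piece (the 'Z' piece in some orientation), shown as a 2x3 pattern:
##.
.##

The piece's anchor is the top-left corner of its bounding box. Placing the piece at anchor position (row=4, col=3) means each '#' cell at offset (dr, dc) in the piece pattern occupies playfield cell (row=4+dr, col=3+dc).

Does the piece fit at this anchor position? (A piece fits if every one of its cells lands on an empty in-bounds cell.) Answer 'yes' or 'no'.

Check each piece cell at anchor (4, 3):
  offset (0,0) -> (4,3): empty -> OK
  offset (0,1) -> (4,4): empty -> OK
  offset (1,1) -> (5,4): occupied ('#') -> FAIL
  offset (1,2) -> (5,5): empty -> OK
All cells valid: no

Answer: no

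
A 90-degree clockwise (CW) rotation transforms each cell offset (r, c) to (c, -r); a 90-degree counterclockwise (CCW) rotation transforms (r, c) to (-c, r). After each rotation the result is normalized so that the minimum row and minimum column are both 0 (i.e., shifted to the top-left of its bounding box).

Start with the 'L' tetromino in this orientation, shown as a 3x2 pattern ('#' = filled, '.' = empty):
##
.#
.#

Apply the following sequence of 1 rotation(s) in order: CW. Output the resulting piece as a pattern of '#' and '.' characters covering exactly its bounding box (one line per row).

Answer: ..#
###

Derivation:
Start:
##
.#
.#
After rotation 1 (CW):
..#
###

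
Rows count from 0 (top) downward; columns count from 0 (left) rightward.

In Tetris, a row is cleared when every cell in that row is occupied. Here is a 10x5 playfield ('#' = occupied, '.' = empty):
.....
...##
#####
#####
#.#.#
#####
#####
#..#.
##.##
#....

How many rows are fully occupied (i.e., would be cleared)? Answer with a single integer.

Answer: 4

Derivation:
Check each row:
  row 0: 5 empty cells -> not full
  row 1: 3 empty cells -> not full
  row 2: 0 empty cells -> FULL (clear)
  row 3: 0 empty cells -> FULL (clear)
  row 4: 2 empty cells -> not full
  row 5: 0 empty cells -> FULL (clear)
  row 6: 0 empty cells -> FULL (clear)
  row 7: 3 empty cells -> not full
  row 8: 1 empty cell -> not full
  row 9: 4 empty cells -> not full
Total rows cleared: 4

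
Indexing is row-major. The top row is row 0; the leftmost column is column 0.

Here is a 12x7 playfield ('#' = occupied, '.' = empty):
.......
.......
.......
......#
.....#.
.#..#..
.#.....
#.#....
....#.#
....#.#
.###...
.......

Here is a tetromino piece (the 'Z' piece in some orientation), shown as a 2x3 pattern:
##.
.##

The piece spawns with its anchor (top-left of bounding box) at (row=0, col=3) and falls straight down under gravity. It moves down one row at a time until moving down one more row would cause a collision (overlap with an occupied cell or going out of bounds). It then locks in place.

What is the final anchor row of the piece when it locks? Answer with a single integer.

Spawn at (row=0, col=3). Try each row:
  row 0: fits
  row 1: fits
  row 2: fits
  row 3: blocked -> lock at row 2

Answer: 2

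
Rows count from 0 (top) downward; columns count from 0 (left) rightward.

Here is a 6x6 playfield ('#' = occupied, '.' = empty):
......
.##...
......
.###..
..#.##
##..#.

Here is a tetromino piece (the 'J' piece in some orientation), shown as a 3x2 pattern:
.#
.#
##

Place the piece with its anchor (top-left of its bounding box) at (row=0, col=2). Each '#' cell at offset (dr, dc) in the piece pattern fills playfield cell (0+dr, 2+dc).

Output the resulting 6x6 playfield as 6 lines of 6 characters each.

Fill (0+0,2+1) = (0,3)
Fill (0+1,2+1) = (1,3)
Fill (0+2,2+0) = (2,2)
Fill (0+2,2+1) = (2,3)

Answer: ...#..
.###..
..##..
.###..
..#.##
##..#.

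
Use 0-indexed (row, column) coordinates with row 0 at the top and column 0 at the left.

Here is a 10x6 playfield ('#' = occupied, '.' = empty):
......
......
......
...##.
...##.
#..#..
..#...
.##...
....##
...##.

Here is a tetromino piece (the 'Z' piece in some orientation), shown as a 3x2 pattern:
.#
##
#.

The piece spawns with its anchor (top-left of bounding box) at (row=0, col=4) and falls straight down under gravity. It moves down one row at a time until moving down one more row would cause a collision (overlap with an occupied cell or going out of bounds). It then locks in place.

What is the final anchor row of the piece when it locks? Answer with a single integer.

Spawn at (row=0, col=4). Try each row:
  row 0: fits
  row 1: blocked -> lock at row 0

Answer: 0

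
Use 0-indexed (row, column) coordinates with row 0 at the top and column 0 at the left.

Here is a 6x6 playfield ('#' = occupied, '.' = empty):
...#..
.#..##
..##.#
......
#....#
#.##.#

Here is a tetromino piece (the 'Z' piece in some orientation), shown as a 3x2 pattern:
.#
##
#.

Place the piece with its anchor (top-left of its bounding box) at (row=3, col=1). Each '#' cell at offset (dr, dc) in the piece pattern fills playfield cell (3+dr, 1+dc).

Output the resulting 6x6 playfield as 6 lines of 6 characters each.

Fill (3+0,1+1) = (3,2)
Fill (3+1,1+0) = (4,1)
Fill (3+1,1+1) = (4,2)
Fill (3+2,1+0) = (5,1)

Answer: ...#..
.#..##
..##.#
..#...
###..#
####.#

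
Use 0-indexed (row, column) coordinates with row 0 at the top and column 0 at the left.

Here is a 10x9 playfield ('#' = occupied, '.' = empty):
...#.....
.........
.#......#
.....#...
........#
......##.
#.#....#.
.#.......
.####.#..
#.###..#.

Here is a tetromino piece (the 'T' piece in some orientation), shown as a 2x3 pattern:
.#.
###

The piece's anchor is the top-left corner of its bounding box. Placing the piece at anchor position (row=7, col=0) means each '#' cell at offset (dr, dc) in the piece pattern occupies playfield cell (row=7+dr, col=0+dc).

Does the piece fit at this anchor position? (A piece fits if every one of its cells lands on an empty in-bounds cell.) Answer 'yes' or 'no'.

Check each piece cell at anchor (7, 0):
  offset (0,1) -> (7,1): occupied ('#') -> FAIL
  offset (1,0) -> (8,0): empty -> OK
  offset (1,1) -> (8,1): occupied ('#') -> FAIL
  offset (1,2) -> (8,2): occupied ('#') -> FAIL
All cells valid: no

Answer: no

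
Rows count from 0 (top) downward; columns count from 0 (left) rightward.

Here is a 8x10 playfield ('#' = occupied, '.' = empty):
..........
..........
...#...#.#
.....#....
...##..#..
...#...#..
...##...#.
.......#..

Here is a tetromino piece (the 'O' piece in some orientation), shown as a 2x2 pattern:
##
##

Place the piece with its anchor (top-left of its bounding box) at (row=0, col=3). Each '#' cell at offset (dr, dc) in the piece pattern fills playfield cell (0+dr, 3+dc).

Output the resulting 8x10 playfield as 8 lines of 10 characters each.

Answer: ...##.....
...##.....
...#...#.#
.....#....
...##..#..
...#...#..
...##...#.
.......#..

Derivation:
Fill (0+0,3+0) = (0,3)
Fill (0+0,3+1) = (0,4)
Fill (0+1,3+0) = (1,3)
Fill (0+1,3+1) = (1,4)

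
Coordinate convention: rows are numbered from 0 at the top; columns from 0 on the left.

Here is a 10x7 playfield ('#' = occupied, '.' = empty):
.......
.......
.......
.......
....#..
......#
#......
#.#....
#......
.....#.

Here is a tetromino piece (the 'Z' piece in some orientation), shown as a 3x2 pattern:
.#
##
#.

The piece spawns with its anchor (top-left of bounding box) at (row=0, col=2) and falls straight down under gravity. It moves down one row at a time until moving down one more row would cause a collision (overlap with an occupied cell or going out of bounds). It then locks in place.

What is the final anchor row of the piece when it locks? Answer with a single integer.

Answer: 4

Derivation:
Spawn at (row=0, col=2). Try each row:
  row 0: fits
  row 1: fits
  row 2: fits
  row 3: fits
  row 4: fits
  row 5: blocked -> lock at row 4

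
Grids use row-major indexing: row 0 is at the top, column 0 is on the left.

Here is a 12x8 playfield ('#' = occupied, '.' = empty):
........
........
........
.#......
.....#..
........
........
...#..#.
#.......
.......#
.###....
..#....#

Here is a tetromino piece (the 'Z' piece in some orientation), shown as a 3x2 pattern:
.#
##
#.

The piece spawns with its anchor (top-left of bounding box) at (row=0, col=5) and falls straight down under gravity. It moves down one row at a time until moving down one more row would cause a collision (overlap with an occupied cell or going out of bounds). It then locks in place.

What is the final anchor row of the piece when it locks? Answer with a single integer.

Answer: 1

Derivation:
Spawn at (row=0, col=5). Try each row:
  row 0: fits
  row 1: fits
  row 2: blocked -> lock at row 1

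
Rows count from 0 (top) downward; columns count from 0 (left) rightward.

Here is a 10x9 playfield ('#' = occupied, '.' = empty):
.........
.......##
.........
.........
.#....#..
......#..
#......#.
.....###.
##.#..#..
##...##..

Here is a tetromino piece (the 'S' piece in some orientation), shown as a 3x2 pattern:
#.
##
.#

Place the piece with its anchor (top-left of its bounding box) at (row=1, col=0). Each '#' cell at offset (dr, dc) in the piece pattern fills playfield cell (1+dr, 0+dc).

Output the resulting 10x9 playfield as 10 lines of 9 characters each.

Answer: .........
#......##
##.......
.#.......
.#....#..
......#..
#......#.
.....###.
##.#..#..
##...##..

Derivation:
Fill (1+0,0+0) = (1,0)
Fill (1+1,0+0) = (2,0)
Fill (1+1,0+1) = (2,1)
Fill (1+2,0+1) = (3,1)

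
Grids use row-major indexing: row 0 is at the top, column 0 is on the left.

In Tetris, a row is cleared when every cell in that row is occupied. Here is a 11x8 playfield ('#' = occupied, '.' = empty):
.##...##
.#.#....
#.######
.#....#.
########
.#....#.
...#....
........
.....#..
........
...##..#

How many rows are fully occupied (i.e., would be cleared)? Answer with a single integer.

Answer: 1

Derivation:
Check each row:
  row 0: 4 empty cells -> not full
  row 1: 6 empty cells -> not full
  row 2: 1 empty cell -> not full
  row 3: 6 empty cells -> not full
  row 4: 0 empty cells -> FULL (clear)
  row 5: 6 empty cells -> not full
  row 6: 7 empty cells -> not full
  row 7: 8 empty cells -> not full
  row 8: 7 empty cells -> not full
  row 9: 8 empty cells -> not full
  row 10: 5 empty cells -> not full
Total rows cleared: 1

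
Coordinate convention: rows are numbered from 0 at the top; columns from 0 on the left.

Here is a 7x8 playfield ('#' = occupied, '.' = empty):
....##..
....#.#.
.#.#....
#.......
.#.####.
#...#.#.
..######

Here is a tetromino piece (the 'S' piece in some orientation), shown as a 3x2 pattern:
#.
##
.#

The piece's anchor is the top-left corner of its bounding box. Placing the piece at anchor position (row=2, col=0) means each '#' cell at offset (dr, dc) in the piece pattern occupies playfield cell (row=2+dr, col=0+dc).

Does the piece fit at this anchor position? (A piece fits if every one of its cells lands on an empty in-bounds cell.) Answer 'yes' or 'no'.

Answer: no

Derivation:
Check each piece cell at anchor (2, 0):
  offset (0,0) -> (2,0): empty -> OK
  offset (1,0) -> (3,0): occupied ('#') -> FAIL
  offset (1,1) -> (3,1): empty -> OK
  offset (2,1) -> (4,1): occupied ('#') -> FAIL
All cells valid: no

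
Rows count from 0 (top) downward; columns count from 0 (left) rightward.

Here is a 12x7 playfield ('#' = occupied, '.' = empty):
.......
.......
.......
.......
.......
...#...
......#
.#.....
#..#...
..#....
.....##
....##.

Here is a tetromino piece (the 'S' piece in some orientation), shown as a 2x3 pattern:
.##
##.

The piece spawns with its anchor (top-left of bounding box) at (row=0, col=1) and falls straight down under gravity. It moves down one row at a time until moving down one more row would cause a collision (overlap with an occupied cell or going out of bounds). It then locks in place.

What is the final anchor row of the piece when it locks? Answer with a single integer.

Answer: 4

Derivation:
Spawn at (row=0, col=1). Try each row:
  row 0: fits
  row 1: fits
  row 2: fits
  row 3: fits
  row 4: fits
  row 5: blocked -> lock at row 4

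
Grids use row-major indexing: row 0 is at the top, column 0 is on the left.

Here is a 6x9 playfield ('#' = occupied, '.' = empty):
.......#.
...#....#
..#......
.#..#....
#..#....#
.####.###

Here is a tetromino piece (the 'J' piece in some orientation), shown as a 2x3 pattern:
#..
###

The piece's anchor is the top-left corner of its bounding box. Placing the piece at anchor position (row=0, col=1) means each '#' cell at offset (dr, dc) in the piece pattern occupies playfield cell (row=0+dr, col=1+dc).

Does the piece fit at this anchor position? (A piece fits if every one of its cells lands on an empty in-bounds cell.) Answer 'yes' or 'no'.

Check each piece cell at anchor (0, 1):
  offset (0,0) -> (0,1): empty -> OK
  offset (1,0) -> (1,1): empty -> OK
  offset (1,1) -> (1,2): empty -> OK
  offset (1,2) -> (1,3): occupied ('#') -> FAIL
All cells valid: no

Answer: no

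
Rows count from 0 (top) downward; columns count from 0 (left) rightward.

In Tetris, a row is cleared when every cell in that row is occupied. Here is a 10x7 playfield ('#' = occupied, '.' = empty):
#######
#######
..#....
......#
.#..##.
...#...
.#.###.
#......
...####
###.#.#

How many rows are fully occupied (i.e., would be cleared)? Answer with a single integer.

Answer: 2

Derivation:
Check each row:
  row 0: 0 empty cells -> FULL (clear)
  row 1: 0 empty cells -> FULL (clear)
  row 2: 6 empty cells -> not full
  row 3: 6 empty cells -> not full
  row 4: 4 empty cells -> not full
  row 5: 6 empty cells -> not full
  row 6: 3 empty cells -> not full
  row 7: 6 empty cells -> not full
  row 8: 3 empty cells -> not full
  row 9: 2 empty cells -> not full
Total rows cleared: 2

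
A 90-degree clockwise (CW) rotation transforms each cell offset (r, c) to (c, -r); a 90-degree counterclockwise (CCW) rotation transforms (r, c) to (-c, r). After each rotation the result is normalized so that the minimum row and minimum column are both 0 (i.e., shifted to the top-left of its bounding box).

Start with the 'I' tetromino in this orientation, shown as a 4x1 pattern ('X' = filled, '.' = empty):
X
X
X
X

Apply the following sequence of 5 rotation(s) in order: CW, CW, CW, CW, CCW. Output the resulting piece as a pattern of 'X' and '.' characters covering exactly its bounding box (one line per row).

Start:
X
X
X
X
After rotation 1 (CW):
XXXX
After rotation 2 (CW):
X
X
X
X
After rotation 3 (CW):
XXXX
After rotation 4 (CW):
X
X
X
X
After rotation 5 (CCW):
XXXX

Answer: XXXX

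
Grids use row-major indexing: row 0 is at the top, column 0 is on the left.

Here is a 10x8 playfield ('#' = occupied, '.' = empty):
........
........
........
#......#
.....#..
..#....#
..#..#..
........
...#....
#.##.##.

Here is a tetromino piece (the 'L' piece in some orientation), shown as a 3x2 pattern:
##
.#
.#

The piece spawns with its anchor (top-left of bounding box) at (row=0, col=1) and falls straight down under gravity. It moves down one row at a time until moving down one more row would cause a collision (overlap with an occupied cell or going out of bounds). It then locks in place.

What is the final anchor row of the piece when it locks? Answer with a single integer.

Answer: 2

Derivation:
Spawn at (row=0, col=1). Try each row:
  row 0: fits
  row 1: fits
  row 2: fits
  row 3: blocked -> lock at row 2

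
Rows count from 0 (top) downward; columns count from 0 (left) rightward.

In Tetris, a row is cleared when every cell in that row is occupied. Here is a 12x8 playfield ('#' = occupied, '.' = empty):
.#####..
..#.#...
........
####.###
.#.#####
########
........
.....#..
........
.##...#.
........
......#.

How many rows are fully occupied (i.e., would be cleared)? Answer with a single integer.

Answer: 1

Derivation:
Check each row:
  row 0: 3 empty cells -> not full
  row 1: 6 empty cells -> not full
  row 2: 8 empty cells -> not full
  row 3: 1 empty cell -> not full
  row 4: 2 empty cells -> not full
  row 5: 0 empty cells -> FULL (clear)
  row 6: 8 empty cells -> not full
  row 7: 7 empty cells -> not full
  row 8: 8 empty cells -> not full
  row 9: 5 empty cells -> not full
  row 10: 8 empty cells -> not full
  row 11: 7 empty cells -> not full
Total rows cleared: 1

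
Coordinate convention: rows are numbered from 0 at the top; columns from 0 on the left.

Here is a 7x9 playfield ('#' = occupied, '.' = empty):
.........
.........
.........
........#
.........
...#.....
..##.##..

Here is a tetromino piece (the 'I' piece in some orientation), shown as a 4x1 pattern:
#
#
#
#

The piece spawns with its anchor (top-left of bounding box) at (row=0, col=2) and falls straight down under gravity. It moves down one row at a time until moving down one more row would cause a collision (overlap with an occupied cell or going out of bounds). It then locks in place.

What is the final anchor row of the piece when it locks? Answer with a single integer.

Answer: 2

Derivation:
Spawn at (row=0, col=2). Try each row:
  row 0: fits
  row 1: fits
  row 2: fits
  row 3: blocked -> lock at row 2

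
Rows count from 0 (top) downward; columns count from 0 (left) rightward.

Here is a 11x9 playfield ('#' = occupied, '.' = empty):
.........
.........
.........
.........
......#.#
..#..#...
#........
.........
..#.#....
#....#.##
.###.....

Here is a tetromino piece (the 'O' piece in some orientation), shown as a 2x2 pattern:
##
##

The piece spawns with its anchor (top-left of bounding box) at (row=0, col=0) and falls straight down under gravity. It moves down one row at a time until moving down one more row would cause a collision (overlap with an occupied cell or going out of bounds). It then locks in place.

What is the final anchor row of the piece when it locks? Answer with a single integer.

Answer: 4

Derivation:
Spawn at (row=0, col=0). Try each row:
  row 0: fits
  row 1: fits
  row 2: fits
  row 3: fits
  row 4: fits
  row 5: blocked -> lock at row 4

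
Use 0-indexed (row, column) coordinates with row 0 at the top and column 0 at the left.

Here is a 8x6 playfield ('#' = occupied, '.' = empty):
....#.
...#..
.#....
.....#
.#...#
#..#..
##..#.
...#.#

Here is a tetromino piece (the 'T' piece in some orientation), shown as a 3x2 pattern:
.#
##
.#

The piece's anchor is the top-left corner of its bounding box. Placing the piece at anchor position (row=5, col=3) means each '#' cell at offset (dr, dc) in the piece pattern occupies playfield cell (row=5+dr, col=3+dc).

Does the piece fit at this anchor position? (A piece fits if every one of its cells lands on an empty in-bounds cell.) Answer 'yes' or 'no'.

Check each piece cell at anchor (5, 3):
  offset (0,1) -> (5,4): empty -> OK
  offset (1,0) -> (6,3): empty -> OK
  offset (1,1) -> (6,4): occupied ('#') -> FAIL
  offset (2,1) -> (7,4): empty -> OK
All cells valid: no

Answer: no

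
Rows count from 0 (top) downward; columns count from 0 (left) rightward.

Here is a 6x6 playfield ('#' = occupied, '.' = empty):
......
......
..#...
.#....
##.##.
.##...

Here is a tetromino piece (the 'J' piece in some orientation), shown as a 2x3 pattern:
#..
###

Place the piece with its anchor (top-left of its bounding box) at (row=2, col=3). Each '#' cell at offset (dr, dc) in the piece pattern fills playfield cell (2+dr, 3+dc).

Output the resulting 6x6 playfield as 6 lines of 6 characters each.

Fill (2+0,3+0) = (2,3)
Fill (2+1,3+0) = (3,3)
Fill (2+1,3+1) = (3,4)
Fill (2+1,3+2) = (3,5)

Answer: ......
......
..##..
.#.###
##.##.
.##...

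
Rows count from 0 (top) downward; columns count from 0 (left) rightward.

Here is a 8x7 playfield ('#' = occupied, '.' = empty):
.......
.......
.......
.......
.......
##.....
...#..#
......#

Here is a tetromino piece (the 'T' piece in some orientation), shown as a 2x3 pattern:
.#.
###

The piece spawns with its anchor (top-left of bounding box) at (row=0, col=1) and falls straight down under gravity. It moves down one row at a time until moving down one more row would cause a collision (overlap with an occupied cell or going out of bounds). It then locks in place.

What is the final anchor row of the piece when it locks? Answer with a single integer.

Spawn at (row=0, col=1). Try each row:
  row 0: fits
  row 1: fits
  row 2: fits
  row 3: fits
  row 4: blocked -> lock at row 3

Answer: 3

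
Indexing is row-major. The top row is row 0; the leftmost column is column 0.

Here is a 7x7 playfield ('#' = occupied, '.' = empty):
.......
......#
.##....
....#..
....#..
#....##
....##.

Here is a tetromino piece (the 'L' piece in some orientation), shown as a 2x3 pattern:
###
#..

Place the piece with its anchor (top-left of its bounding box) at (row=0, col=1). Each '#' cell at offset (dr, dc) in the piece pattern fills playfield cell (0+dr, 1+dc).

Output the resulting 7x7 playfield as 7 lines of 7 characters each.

Answer: .###...
.#....#
.##....
....#..
....#..
#....##
....##.

Derivation:
Fill (0+0,1+0) = (0,1)
Fill (0+0,1+1) = (0,2)
Fill (0+0,1+2) = (0,3)
Fill (0+1,1+0) = (1,1)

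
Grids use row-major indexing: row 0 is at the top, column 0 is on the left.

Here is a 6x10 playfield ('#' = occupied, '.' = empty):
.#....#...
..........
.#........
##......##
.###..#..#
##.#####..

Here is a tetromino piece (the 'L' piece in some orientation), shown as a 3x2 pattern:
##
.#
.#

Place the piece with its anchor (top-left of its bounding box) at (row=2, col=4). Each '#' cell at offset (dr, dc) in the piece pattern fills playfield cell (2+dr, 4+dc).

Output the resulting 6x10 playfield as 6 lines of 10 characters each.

Answer: .#....#...
..........
.#..##....
##...#..##
.###.##..#
##.#####..

Derivation:
Fill (2+0,4+0) = (2,4)
Fill (2+0,4+1) = (2,5)
Fill (2+1,4+1) = (3,5)
Fill (2+2,4+1) = (4,5)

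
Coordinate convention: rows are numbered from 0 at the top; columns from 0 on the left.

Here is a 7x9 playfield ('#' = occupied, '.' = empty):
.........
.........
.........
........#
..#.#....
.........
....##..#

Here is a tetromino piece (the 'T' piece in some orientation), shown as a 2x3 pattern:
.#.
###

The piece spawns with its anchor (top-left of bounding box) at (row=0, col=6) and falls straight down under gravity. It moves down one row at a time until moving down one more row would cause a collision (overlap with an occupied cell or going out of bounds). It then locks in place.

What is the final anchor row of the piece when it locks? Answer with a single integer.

Spawn at (row=0, col=6). Try each row:
  row 0: fits
  row 1: fits
  row 2: blocked -> lock at row 1

Answer: 1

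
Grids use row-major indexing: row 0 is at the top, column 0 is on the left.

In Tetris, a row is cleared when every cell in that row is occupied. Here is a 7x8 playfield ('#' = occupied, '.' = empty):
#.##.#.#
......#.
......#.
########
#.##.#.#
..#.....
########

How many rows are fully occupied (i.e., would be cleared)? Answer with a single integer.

Answer: 2

Derivation:
Check each row:
  row 0: 3 empty cells -> not full
  row 1: 7 empty cells -> not full
  row 2: 7 empty cells -> not full
  row 3: 0 empty cells -> FULL (clear)
  row 4: 3 empty cells -> not full
  row 5: 7 empty cells -> not full
  row 6: 0 empty cells -> FULL (clear)
Total rows cleared: 2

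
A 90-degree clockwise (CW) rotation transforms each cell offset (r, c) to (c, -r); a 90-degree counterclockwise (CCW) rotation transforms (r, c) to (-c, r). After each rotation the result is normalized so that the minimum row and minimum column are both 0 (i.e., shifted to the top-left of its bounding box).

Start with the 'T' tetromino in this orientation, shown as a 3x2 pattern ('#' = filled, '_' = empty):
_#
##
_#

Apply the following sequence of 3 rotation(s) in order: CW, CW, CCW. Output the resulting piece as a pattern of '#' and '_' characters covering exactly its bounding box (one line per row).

Start:
_#
##
_#
After rotation 1 (CW):
_#_
###
After rotation 2 (CW):
#_
##
#_
After rotation 3 (CCW):
_#_
###

Answer: _#_
###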